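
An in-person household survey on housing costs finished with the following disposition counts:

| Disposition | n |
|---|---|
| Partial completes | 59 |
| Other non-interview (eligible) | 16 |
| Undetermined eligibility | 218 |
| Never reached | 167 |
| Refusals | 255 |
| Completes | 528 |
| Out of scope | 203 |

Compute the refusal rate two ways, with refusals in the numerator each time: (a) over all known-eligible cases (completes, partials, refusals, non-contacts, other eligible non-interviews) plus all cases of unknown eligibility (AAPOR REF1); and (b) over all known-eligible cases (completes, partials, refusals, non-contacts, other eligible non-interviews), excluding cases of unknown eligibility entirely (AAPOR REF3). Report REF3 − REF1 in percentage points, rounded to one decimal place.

4.4

Num: 255
Denom: 528 + 59 + 255 + 167 + 16 + 218 = 1243
REF1 = 255 / 1243 = 0.2051
Denom: 528 + 59 + 255 + 167 + 16 = 1025
REF3 = 255 / 1025 = 0.2488
Difference = 24.88 − 20.51 = 4.37 percentage points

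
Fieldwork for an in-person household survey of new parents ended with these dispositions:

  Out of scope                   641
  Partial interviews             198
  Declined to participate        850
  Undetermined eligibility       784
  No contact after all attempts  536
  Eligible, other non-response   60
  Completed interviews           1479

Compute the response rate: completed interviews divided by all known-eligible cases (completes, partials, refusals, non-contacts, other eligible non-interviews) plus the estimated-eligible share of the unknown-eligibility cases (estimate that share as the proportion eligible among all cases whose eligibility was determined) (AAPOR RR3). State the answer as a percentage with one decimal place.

Top = 1479
Eligible (known) = 1479 + 198 + 850 + 536 + 60 = 3123
e = 3123 / (3123 + 641) = 3123 / 3764 = 0.8297
Estimated eligible among unknowns = 0.8297 × 784 = 650.48
Base = 3123 + 650.48 = 3773.48
RR3 = 1479 / 3773.48 = 0.3919

39.2%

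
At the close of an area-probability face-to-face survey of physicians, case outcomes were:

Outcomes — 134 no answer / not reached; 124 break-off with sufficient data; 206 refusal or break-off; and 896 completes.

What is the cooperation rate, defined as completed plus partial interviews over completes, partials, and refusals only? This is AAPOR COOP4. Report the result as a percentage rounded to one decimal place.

83.2%

Num → 896 + 124 = 1020
Base → 896 + 124 + 206 = 1226
COOP4 = 1020 / 1226 = 0.8320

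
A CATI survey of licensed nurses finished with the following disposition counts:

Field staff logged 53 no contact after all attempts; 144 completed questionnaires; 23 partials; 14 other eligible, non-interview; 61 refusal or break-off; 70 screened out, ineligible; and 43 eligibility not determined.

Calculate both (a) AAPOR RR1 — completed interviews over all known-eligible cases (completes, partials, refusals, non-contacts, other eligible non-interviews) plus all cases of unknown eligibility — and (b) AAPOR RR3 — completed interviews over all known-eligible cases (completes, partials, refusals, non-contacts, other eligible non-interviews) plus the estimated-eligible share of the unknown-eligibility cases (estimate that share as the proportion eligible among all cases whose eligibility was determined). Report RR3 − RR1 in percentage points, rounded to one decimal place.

Num: 144
Denominator: 144 + 23 + 61 + 53 + 14 + 43 = 338
RR1 = 144 / 338 = 0.4260
Eligible (known): 144 + 23 + 61 + 53 + 14 = 295
e = 295 / (295 + 70) = 295 / 365 = 0.8082
Estimated eligible among unknowns: 0.8082 × 43 = 34.75
Denominator: 295 + 34.75 = 329.75
RR3 = 144 / 329.75 = 0.4367
Difference = 43.67 − 42.60 = 1.07 percentage points

1.1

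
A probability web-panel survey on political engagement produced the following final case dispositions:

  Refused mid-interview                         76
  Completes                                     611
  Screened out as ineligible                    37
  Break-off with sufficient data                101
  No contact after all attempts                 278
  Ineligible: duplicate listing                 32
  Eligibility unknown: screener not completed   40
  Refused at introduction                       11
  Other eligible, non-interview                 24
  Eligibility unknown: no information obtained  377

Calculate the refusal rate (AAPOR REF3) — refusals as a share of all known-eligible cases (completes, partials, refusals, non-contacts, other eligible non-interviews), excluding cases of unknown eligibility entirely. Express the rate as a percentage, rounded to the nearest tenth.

Refusals = 11 + 76 = 87
Undetermined eligibility = 40 + 377 = 417
Out of scope = 37 + 32 = 69
Top = 87
Base = 611 + 101 + 87 + 278 + 24 = 1101
REF3 = 87 / 1101 = 0.0790

7.9%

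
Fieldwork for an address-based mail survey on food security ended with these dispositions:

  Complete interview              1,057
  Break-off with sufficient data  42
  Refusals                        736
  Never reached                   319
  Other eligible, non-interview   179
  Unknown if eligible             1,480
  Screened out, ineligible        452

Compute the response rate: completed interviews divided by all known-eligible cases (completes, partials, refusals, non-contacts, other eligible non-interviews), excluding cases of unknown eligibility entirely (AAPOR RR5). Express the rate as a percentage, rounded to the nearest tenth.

Num → 1057
Denominator → 1057 + 42 + 736 + 319 + 179 = 2333
RR5 = 1057 / 2333 = 0.4531

45.3%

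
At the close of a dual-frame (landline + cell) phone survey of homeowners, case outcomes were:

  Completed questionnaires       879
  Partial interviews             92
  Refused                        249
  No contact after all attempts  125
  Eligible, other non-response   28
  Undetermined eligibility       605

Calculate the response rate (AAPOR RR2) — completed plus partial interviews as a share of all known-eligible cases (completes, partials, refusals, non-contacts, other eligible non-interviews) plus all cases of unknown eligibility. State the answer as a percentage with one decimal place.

Numerator = 879 + 92 = 971
Denominator = 879 + 92 + 249 + 125 + 28 + 605 = 1978
RR2 = 971 / 1978 = 0.4909

49.1%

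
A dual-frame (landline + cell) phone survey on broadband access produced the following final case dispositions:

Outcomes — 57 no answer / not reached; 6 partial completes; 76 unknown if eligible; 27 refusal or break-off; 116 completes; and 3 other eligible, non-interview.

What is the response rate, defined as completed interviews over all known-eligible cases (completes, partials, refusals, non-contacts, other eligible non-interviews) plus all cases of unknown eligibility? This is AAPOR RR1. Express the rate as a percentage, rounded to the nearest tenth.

40.7%

Top: 116
Base: 116 + 6 + 27 + 57 + 3 + 76 = 285
RR1 = 116 / 285 = 0.4070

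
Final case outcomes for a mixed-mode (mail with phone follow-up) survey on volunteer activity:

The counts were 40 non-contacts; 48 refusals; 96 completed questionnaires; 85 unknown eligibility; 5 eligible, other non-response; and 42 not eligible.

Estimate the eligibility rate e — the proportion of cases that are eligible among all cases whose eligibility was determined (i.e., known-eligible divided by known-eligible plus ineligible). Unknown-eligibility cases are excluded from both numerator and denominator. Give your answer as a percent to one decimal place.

81.8%

Known eligible = 96 + 48 + 40 + 5 = 189
e = 189 / (189 + 42) = 189 / 231 = 0.8182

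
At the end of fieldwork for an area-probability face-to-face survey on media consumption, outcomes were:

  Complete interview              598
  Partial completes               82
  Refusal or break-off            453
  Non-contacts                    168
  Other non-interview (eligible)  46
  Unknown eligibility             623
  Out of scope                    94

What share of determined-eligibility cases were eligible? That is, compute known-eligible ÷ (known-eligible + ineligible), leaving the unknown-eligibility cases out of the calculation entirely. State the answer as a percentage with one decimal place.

Eligible (known): 598 + 82 + 453 + 168 + 46 = 1347
e = 1347 / (1347 + 94) = 1347 / 1441 = 0.9348

93.5%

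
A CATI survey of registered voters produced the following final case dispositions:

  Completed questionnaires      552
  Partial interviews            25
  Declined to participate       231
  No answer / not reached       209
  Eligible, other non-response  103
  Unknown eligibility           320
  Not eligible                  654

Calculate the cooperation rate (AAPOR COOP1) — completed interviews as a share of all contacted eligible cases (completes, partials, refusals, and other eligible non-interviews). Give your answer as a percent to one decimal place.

60.6%

Num: 552
Denominator: 552 + 25 + 231 + 103 = 911
COOP1 = 552 / 911 = 0.6059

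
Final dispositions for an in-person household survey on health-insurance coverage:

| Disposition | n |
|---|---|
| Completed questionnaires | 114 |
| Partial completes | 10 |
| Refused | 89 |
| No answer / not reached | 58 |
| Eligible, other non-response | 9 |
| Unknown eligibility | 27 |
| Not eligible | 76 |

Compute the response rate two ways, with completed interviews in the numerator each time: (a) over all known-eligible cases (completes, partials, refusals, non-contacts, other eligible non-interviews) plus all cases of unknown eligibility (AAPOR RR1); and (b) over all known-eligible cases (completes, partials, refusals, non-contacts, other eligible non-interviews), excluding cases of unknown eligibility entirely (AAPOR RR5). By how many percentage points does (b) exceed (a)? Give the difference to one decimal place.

Top: 114
Base: 114 + 10 + 89 + 58 + 9 + 27 = 307
RR1 = 114 / 307 = 0.3713
Base: 114 + 10 + 89 + 58 + 9 = 280
RR5 = 114 / 280 = 0.4071
Difference = 40.71 − 37.13 = 3.58 percentage points

3.6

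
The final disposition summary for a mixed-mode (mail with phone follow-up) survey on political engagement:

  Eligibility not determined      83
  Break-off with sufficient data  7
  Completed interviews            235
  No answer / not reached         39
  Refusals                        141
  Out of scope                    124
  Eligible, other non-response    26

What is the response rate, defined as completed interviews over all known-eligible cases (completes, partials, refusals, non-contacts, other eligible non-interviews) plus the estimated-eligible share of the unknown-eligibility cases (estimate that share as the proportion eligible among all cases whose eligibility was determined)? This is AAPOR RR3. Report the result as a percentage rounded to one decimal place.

Num → 235
Known eligible → 235 + 7 + 141 + 39 + 26 = 448
e = 448 / (448 + 124) = 448 / 572 = 0.7832
e × U → 0.7832 × 83 = 65.01
Denominator → 448 + 65.01 = 513.01
RR3 = 235 / 513.01 = 0.4581

45.8%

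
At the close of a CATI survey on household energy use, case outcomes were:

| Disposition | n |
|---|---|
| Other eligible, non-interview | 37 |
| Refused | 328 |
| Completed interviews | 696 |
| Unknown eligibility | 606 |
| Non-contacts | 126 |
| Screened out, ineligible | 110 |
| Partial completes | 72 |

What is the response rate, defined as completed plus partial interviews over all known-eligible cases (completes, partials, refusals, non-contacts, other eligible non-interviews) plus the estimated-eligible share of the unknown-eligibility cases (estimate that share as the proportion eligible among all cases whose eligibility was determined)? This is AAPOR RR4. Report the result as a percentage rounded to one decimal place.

42.3%

Num → 696 + 72 = 768
Eligible (known) → 696 + 72 + 328 + 126 + 37 = 1259
e = 1259 / (1259 + 110) = 1259 / 1369 = 0.9196
e × U → 0.9196 × 606 = 557.28
Denominator → 1259 + 557.28 = 1816.28
RR4 = 768 / 1816.28 = 0.4228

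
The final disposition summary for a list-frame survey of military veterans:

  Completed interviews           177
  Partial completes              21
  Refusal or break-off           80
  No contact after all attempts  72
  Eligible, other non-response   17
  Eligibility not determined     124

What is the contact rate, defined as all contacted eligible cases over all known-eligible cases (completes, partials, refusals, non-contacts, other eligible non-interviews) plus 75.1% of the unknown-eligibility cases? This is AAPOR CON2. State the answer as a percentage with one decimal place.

Num → 177 + 21 + 80 + 17 = 295
Determined eligible → 177 + 21 + 80 + 72 + 17 = 367
e × U → 0.7510 × 124 = 93.12
Base → 367 + 93.12 = 460.12
CON2 = 295 / 460.12 = 0.6411

64.1%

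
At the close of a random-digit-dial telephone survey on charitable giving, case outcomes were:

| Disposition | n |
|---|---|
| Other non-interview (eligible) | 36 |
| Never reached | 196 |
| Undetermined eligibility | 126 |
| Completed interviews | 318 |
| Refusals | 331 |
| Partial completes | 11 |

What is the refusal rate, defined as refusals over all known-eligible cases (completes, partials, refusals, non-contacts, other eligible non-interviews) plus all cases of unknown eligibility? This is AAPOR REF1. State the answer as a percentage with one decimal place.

32.5%

Num = 331
Denom = 318 + 11 + 331 + 196 + 36 + 126 = 1018
REF1 = 331 / 1018 = 0.3251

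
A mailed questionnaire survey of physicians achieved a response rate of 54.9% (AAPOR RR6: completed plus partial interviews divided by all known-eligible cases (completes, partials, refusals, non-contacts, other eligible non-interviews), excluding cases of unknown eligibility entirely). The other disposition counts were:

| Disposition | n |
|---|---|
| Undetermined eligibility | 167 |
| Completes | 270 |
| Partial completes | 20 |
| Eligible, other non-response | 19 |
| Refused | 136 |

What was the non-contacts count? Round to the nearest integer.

Top: 270 + 20 = 290
RR6 = 290 / D = 0.549
D = 290 / 0.549 = 528.2
Other denominator terms total 445
non-contacts = 528.2 − 445 ≈ 83

83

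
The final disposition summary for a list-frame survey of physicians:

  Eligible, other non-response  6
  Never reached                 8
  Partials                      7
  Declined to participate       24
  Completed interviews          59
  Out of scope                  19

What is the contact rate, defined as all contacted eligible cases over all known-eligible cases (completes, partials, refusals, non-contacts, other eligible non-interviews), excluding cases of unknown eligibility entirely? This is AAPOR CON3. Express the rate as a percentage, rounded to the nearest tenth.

Top → 59 + 7 + 24 + 6 = 96
Denominator → 59 + 7 + 24 + 8 + 6 = 104
CON3 = 96 / 104 = 0.9231

92.3%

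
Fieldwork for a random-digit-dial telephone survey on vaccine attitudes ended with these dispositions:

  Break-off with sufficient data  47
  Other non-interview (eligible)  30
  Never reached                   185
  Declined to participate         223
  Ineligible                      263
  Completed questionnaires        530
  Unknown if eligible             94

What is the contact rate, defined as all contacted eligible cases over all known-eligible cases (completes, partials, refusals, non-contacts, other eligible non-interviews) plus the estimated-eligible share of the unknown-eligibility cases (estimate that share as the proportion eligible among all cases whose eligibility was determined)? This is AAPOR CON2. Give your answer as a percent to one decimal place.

76.2%

Top = 530 + 47 + 223 + 30 = 830
Eligible (known) = 530 + 47 + 223 + 185 + 30 = 1015
e = 1015 / (1015 + 263) = 1015 / 1278 = 0.7942
Eligible share of unknowns = 0.7942 × 94 = 74.65
Denominator = 1015 + 74.65 = 1089.65
CON2 = 830 / 1089.65 = 0.7617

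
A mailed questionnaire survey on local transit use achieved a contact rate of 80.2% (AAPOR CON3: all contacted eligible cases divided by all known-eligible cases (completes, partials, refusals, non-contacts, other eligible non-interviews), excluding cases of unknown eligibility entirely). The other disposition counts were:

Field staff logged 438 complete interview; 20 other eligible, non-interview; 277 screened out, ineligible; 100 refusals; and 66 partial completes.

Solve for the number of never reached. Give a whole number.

154

Top → 438 + 66 + 100 + 20 = 624
CON3 = 624 / D = 0.802
D = 624 / 0.802 = 778.1
Rest of base = 624
never reached = 778.1 − 624 ≈ 154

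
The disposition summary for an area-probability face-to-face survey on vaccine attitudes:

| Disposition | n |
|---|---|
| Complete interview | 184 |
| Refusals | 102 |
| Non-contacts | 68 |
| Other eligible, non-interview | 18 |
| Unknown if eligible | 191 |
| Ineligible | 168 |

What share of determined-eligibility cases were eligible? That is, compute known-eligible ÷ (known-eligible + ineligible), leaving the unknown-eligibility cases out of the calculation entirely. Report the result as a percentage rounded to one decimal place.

68.9%

Eligible (known): 184 + 102 + 68 + 18 = 372
e = 372 / (372 + 168) = 372 / 540 = 0.6889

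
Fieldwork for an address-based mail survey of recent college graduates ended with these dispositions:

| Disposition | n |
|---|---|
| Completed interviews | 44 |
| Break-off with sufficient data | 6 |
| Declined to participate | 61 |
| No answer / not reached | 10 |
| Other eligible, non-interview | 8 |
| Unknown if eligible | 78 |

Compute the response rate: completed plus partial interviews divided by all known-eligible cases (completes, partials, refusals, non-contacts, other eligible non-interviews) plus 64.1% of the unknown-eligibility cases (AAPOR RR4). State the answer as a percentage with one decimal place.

27.9%

Top: 44 + 6 = 50
Known eligible: 44 + 6 + 61 + 10 + 8 = 129
Estimated eligible among unknowns: 0.6410 × 78 = 50.00
Denom: 129 + 50.00 = 179.00
RR4 = 50 / 179.00 = 0.2793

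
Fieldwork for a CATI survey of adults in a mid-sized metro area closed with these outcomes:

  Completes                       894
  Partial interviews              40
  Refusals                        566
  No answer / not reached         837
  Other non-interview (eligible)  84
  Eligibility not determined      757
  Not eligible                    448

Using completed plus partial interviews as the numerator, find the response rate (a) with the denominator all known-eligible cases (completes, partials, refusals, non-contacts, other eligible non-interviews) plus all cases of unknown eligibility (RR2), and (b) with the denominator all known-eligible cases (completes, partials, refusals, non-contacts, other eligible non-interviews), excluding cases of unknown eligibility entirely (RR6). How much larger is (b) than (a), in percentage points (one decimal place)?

Num: 894 + 40 = 934
Base: 894 + 40 + 566 + 837 + 84 + 757 = 3178
RR2 = 934 / 3178 = 0.2939
Base: 894 + 40 + 566 + 837 + 84 = 2421
RR6 = 934 / 2421 = 0.3858
Difference = 38.58 − 29.39 = 9.19 percentage points

9.2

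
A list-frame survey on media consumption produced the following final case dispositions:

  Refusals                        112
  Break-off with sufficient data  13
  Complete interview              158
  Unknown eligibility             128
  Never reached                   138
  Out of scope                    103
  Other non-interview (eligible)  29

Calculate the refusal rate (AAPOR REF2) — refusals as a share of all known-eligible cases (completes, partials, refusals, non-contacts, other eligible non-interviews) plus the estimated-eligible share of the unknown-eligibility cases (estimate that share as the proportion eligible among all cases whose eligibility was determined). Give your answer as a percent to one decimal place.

Numerator: 112
Eligible (known): 158 + 13 + 112 + 138 + 29 = 450
e = 450 / (450 + 103) = 450 / 553 = 0.8137
Eligible share of unknowns: 0.8137 × 128 = 104.15
Denominator: 450 + 104.15 = 554.15
REF2 = 112 / 554.15 = 0.2021

20.2%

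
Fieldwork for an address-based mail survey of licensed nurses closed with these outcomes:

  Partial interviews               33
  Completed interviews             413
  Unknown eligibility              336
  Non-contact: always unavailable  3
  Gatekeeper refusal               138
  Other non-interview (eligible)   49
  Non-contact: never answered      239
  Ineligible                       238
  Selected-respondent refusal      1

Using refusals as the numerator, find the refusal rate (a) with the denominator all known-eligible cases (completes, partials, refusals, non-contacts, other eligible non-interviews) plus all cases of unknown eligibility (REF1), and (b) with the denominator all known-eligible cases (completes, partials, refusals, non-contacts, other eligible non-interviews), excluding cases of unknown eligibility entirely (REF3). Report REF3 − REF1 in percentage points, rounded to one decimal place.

Refused = 138 + 1 = 139
No answer / not reached = 239 + 3 = 242
Numerator: 139
Denom: 413 + 33 + 139 + 242 + 49 + 336 = 1212
REF1 = 139 / 1212 = 0.1147
Denom: 413 + 33 + 139 + 242 + 49 = 876
REF3 = 139 / 876 = 0.1587
Difference = 15.87 − 11.47 = 4.40 percentage points

4.4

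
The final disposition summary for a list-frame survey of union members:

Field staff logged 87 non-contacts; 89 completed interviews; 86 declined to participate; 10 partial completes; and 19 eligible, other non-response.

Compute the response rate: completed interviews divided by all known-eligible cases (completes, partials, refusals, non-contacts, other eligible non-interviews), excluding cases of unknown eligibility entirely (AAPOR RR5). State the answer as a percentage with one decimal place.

30.6%

Num = 89
Base = 89 + 10 + 86 + 87 + 19 = 291
RR5 = 89 / 291 = 0.3058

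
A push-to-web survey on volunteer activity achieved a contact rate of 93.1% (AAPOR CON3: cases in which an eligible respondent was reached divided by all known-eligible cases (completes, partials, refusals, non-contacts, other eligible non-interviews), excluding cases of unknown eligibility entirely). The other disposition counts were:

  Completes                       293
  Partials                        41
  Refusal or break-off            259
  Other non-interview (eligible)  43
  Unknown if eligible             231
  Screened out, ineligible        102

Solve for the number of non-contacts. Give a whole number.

Numerator → 293 + 41 + 259 + 43 = 636
CON3 = 636 / D = 0.931
D = 636 / 0.931 = 683.1
Rest of base = 636
non-contacts = 683.1 − 636 ≈ 47

47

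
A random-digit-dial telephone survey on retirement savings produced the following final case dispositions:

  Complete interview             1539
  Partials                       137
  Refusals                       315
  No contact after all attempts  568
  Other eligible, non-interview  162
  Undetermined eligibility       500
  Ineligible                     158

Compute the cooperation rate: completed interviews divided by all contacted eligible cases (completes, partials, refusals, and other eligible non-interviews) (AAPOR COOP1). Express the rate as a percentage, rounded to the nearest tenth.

71.5%

Top = 1539
Denominator = 1539 + 137 + 315 + 162 = 2153
COOP1 = 1539 / 2153 = 0.7148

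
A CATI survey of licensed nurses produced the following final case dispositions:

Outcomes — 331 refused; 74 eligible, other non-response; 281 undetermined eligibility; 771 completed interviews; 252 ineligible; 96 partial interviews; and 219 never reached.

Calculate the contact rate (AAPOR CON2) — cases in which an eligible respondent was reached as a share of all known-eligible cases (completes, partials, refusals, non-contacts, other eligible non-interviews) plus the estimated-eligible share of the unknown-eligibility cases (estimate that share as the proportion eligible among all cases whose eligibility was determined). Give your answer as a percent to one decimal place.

73.5%

Top = 771 + 96 + 331 + 74 = 1272
Known eligible = 771 + 96 + 331 + 219 + 74 = 1491
e = 1491 / (1491 + 252) = 1491 / 1743 = 0.8554
e × U = 0.8554 × 281 = 240.37
Base = 1491 + 240.37 = 1731.37
CON2 = 1272 / 1731.37 = 0.7347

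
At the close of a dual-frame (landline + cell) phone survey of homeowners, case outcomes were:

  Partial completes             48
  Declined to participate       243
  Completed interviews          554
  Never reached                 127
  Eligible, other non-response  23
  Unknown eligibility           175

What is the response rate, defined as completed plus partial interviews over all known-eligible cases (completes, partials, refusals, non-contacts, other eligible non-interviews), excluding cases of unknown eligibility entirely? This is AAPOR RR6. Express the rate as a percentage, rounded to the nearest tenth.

60.5%

Numerator → 554 + 48 = 602
Denominator → 554 + 48 + 243 + 127 + 23 = 995
RR6 = 602 / 995 = 0.6050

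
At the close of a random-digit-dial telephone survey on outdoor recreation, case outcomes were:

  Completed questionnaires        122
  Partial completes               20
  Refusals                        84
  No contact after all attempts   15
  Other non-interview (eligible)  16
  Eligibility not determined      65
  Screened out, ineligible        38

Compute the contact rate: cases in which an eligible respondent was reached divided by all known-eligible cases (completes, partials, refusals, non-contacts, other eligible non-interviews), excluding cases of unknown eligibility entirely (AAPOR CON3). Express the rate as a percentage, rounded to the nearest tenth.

Top: 122 + 20 + 84 + 16 = 242
Denominator: 122 + 20 + 84 + 15 + 16 = 257
CON3 = 242 / 257 = 0.9416

94.2%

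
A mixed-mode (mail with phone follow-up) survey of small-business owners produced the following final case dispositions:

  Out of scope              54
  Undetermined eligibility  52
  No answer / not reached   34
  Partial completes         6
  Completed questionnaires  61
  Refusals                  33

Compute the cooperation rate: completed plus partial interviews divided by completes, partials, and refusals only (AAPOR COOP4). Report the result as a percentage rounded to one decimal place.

67.0%

Top = 61 + 6 = 67
Base = 61 + 6 + 33 = 100
COOP4 = 67 / 100 = 0.6700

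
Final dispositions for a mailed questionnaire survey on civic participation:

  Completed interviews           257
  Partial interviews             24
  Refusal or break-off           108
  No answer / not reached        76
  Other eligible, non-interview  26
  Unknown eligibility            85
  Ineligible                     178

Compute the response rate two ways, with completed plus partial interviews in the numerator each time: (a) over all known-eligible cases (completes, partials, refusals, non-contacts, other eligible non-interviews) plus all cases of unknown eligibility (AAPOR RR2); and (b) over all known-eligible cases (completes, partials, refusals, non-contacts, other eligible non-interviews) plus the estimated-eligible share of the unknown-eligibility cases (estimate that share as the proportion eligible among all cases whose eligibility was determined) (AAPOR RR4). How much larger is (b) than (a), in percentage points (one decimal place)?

2.0

Num: 257 + 24 = 281
Denom: 257 + 24 + 108 + 76 + 26 + 85 = 576
RR2 = 281 / 576 = 0.4878
Determined eligible: 257 + 24 + 108 + 76 + 26 = 491
e = 491 / (491 + 178) = 491 / 669 = 0.7339
e × U: 0.7339 × 85 = 62.38
Denom: 491 + 62.38 = 553.38
RR4 = 281 / 553.38 = 0.5078
Difference = 50.78 − 48.78 = 2.00 percentage points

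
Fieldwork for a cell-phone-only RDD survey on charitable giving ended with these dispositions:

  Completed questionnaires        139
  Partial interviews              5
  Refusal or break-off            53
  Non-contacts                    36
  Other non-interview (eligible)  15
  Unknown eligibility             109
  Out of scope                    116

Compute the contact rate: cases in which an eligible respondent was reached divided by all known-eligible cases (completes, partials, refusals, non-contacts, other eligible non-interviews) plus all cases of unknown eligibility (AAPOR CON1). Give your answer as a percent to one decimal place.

59.4%

Top = 139 + 5 + 53 + 15 = 212
Denom = 139 + 5 + 53 + 36 + 15 + 109 = 357
CON1 = 212 / 357 = 0.5938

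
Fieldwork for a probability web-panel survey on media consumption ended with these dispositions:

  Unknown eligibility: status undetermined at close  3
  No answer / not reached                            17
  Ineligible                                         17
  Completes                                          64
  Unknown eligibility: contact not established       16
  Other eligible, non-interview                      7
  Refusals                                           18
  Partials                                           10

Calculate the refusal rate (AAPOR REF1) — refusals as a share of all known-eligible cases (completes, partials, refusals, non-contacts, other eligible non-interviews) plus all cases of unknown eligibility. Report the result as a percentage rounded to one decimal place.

Undetermined eligibility = 16 + 3 = 19
Numerator → 18
Denom → 64 + 10 + 18 + 17 + 7 + 19 = 135
REF1 = 18 / 135 = 0.1333

13.3%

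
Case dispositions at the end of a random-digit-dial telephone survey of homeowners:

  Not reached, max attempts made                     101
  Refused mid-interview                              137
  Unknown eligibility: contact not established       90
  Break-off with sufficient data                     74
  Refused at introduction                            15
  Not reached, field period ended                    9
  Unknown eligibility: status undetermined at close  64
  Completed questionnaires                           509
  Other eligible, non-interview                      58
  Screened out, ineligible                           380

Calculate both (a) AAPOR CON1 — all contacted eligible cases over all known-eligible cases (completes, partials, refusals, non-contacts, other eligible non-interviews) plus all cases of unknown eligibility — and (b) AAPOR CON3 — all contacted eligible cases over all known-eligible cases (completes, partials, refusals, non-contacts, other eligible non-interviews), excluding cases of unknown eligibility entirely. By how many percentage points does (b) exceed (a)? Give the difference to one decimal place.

12.8

Refusal or break-off = 15 + 137 = 152
Non-contacts = 9 + 101 = 110
Unknown if eligible = 90 + 64 = 154
Numerator = 509 + 74 + 152 + 58 = 793
Denominator = 509 + 74 + 152 + 110 + 58 + 154 = 1057
CON1 = 793 / 1057 = 0.7502
Denominator = 509 + 74 + 152 + 110 + 58 = 903
CON3 = 793 / 903 = 0.8782
Difference = 87.82 − 75.02 = 12.80 percentage points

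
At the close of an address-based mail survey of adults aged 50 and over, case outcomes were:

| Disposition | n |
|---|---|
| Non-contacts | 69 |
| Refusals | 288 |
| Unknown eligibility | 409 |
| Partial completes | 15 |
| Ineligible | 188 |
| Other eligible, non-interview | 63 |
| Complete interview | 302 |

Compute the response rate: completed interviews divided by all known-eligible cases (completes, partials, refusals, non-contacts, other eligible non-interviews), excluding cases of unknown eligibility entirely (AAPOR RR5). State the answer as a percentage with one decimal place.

Top = 302
Denom = 302 + 15 + 288 + 69 + 63 = 737
RR5 = 302 / 737 = 0.4098

41.0%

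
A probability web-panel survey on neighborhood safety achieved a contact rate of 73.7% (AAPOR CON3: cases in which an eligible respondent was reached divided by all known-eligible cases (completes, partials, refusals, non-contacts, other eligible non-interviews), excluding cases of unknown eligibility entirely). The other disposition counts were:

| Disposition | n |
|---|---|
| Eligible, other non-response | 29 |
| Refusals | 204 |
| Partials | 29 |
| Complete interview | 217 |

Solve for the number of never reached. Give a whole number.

171

Top → 217 + 29 + 204 + 29 = 479
CON3 = 479 / D = 0.737
D = 479 / 0.737 = 649.9
Other denominator terms total 479
never reached = 649.9 − 479 ≈ 171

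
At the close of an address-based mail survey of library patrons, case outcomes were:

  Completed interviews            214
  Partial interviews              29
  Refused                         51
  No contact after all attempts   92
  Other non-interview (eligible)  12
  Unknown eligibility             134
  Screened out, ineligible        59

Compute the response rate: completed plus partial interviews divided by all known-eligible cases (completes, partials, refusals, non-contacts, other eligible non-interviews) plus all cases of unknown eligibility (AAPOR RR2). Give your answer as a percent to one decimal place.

Num → 214 + 29 = 243
Base → 214 + 29 + 51 + 92 + 12 + 134 = 532
RR2 = 243 / 532 = 0.4568

45.7%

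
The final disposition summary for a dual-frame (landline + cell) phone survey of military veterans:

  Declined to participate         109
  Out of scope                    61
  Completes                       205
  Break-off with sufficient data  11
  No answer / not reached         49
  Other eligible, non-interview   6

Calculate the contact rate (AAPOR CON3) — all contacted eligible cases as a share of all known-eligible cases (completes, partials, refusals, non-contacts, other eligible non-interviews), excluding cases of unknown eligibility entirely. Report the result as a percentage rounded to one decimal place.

Numerator: 205 + 11 + 109 + 6 = 331
Denom: 205 + 11 + 109 + 49 + 6 = 380
CON3 = 331 / 380 = 0.8711

87.1%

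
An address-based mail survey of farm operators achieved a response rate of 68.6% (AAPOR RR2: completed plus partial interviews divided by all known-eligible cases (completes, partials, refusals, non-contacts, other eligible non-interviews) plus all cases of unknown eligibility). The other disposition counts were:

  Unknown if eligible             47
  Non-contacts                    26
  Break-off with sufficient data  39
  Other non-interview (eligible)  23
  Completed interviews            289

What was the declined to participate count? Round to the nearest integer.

54

Num: 289 + 39 = 328
RR2 = 328 / D = 0.686
D = 328 / 0.686 = 478.1
Rest of base = 424
declined to participate = 478.1 − 424 ≈ 54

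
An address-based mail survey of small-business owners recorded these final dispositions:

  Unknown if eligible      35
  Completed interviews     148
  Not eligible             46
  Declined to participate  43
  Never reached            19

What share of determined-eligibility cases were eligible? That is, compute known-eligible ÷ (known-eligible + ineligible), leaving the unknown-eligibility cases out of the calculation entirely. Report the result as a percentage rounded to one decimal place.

Known eligible: 148 + 43 + 19 = 210
e = 210 / (210 + 46) = 210 / 256 = 0.8203

82.0%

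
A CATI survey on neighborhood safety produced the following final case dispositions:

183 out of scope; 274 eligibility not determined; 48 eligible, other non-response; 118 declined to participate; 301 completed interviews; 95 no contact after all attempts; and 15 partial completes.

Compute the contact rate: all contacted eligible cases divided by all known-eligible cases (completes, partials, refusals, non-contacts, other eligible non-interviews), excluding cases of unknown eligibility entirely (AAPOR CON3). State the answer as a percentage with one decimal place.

83.5%

Top → 301 + 15 + 118 + 48 = 482
Base → 301 + 15 + 118 + 95 + 48 = 577
CON3 = 482 / 577 = 0.8354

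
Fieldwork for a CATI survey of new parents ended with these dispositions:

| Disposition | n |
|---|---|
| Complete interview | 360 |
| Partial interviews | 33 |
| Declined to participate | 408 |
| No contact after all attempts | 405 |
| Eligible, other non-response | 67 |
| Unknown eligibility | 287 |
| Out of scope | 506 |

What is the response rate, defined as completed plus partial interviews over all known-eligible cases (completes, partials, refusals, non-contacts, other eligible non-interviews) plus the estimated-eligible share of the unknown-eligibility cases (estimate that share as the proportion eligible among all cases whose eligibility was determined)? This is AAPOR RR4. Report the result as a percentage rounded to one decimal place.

26.6%

Num: 360 + 33 = 393
Known eligible: 360 + 33 + 408 + 405 + 67 = 1273
e = 1273 / (1273 + 506) = 1273 / 1779 = 0.7156
e × U: 0.7156 × 287 = 205.38
Base: 1273 + 205.38 = 1478.38
RR4 = 393 / 1478.38 = 0.2658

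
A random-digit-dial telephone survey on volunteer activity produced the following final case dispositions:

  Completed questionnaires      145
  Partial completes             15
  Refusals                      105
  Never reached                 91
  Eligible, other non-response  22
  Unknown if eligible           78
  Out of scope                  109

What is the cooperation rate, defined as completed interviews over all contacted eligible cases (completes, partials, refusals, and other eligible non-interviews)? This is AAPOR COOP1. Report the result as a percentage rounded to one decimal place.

Num: 145
Denominator: 145 + 15 + 105 + 22 = 287
COOP1 = 145 / 287 = 0.5052

50.5%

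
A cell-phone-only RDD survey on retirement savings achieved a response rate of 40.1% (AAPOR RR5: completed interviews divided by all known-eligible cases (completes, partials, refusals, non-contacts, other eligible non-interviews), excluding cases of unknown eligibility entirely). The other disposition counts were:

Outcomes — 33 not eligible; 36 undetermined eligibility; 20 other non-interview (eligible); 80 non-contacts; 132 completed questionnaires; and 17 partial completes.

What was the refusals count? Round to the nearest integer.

80

RR5 = 132 / D = 0.401
D = 132 / 0.401 = 329.2
Other denominator terms total 249
refusals = 329.2 − 249 ≈ 80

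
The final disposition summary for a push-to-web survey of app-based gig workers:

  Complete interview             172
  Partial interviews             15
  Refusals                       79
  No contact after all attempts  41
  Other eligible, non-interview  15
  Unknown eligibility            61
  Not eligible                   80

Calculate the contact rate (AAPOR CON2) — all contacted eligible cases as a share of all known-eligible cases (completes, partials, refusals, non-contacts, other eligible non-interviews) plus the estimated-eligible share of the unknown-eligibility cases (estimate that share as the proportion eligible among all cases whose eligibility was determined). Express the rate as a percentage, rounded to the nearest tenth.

Top: 172 + 15 + 79 + 15 = 281
Eligible (known): 172 + 15 + 79 + 41 + 15 = 322
e = 322 / (322 + 80) = 322 / 402 = 0.8010
Estimated eligible among unknowns: 0.8010 × 61 = 48.86
Denom: 322 + 48.86 = 370.86
CON2 = 281 / 370.86 = 0.7577

75.8%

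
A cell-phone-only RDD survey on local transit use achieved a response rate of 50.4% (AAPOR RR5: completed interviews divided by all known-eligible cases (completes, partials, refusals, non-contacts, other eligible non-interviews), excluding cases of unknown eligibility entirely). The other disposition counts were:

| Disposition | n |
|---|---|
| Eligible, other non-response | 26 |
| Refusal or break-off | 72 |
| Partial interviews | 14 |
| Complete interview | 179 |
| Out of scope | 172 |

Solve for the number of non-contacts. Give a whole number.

RR5 = 179 / D = 0.504
D = 179 / 0.504 = 355.2
Remaining denominator categories sum to 291
non-contacts = 355.2 − 291 ≈ 64

64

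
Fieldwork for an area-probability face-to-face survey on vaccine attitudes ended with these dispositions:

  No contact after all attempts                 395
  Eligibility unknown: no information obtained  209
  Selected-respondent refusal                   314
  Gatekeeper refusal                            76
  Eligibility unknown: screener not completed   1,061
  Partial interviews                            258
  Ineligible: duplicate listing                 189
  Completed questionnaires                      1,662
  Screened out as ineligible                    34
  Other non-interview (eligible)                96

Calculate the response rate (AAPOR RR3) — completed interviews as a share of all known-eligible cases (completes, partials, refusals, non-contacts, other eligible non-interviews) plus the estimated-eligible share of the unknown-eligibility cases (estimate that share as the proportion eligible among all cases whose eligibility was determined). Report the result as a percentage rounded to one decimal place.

Declined to participate = 76 + 314 = 390
Eligibility not determined = 1061 + 209 = 1270
Out of scope = 34 + 189 = 223
Numerator = 1662
Eligible (known) = 1662 + 258 + 390 + 395 + 96 = 2801
e = 2801 / (2801 + 223) = 2801 / 3024 = 0.9263
Eligible share of unknowns = 0.9263 × 1270 = 1176.40
Base = 2801 + 1176.40 = 3977.40
RR3 = 1662 / 3977.40 = 0.4179

41.8%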